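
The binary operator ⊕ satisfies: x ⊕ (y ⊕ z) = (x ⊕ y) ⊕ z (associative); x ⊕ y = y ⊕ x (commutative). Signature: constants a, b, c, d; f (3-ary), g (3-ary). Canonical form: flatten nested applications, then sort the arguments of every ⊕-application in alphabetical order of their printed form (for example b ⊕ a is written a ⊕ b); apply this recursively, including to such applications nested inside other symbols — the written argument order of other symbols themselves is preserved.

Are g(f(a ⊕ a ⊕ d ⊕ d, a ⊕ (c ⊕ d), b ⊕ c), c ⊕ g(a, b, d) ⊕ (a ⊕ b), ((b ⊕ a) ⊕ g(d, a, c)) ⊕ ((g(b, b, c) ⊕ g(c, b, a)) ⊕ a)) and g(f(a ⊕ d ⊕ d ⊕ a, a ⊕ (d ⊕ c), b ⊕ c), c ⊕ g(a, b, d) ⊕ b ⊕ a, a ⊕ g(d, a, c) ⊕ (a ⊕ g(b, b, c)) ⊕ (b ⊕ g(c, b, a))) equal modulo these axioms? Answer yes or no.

Answer: yes — both canonical forms are g(f(a ⊕ a ⊕ d ⊕ d, a ⊕ c ⊕ d, b ⊕ c), a ⊕ b ⊕ c ⊕ g(a, b, d), a ⊕ a ⊕ b ⊕ g(b, b, c) ⊕ g(c, b, a) ⊕ g(d, a, c))

Derivation:
Left:  g(f(a ⊕ a ⊕ d ⊕ d, a ⊕ (c ⊕ d), b ⊕ c), c ⊕ g(a, b, d) ⊕ (a ⊕ b), ((b ⊕ a) ⊕ g(d, a, c)) ⊕ ((g(b, b, c) ⊕ g(c, b, a)) ⊕ a))
  Work inside:  ((b ⊕ a) ⊕ g(d, a, c)) ⊕ ((g(b, b, c) ⊕ g(c, b, a)) ⊕ a)
  Flatten:  b ⊕ a ⊕ g(d, a, c) ⊕ g(b, b, c) ⊕ g(c, b, a) ⊕ a
  Sort:  a ⊕ a ⊕ b ⊕ g(b, b, c) ⊕ g(c, b, a) ⊕ g(d, a, c)
  Reassemble:  g(f(a ⊕ a ⊕ d ⊕ d, a ⊕ c ⊕ d, b ⊕ c), a ⊕ b ⊕ c ⊕ g(a, b, d), a ⊕ a ⊕ b ⊕ g(b, b, c) ⊕ g(c, b, a) ⊕ g(d, a, c))
Right:  g(f(a ⊕ d ⊕ d ⊕ a, a ⊕ (d ⊕ c), b ⊕ c), c ⊕ g(a, b, d) ⊕ b ⊕ a, a ⊕ g(d, a, c) ⊕ (a ⊕ g(b, b, c)) ⊕ (b ⊕ g(c, b, a)))
  Focus inside:  a ⊕ g(d, a, c) ⊕ (a ⊕ g(b, b, c)) ⊕ (b ⊕ g(c, b, a))
  Un-nest:  a ⊕ g(d, a, c) ⊕ a ⊕ g(b, b, c) ⊕ b ⊕ g(c, b, a)
  Order the arguments:  a ⊕ a ⊕ b ⊕ g(b, b, c) ⊕ g(c, b, a) ⊕ g(d, a, c)
  Rebuild:  g(f(a ⊕ a ⊕ d ⊕ d, a ⊕ c ⊕ d, b ⊕ c), a ⊕ b ⊕ c ⊕ g(a, b, d), a ⊕ a ⊕ b ⊕ g(b, b, c) ⊕ g(c, b, a) ⊕ g(d, a, c))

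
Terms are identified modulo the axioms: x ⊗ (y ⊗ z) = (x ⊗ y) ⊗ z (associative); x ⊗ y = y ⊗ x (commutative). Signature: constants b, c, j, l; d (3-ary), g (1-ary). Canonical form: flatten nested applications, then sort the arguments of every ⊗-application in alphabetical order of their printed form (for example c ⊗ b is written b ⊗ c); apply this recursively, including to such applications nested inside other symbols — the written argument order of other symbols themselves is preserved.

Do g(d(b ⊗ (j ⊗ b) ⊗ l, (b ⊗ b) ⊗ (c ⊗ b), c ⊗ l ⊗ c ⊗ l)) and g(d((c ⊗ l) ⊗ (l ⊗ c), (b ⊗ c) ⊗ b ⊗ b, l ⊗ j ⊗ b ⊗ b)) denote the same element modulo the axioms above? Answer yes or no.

Left:  g(d(b ⊗ (j ⊗ b) ⊗ l, (b ⊗ b) ⊗ (c ⊗ b), c ⊗ l ⊗ c ⊗ l))
  Focus inside:  (b ⊗ b) ⊗ (c ⊗ b)
  Merge nested applications:  b ⊗ b ⊗ c ⊗ b
  Order the arguments:  b ⊗ b ⊗ b ⊗ c
  Rebuild:  g(d(b ⊗ b ⊗ j ⊗ l, b ⊗ b ⊗ b ⊗ c, c ⊗ c ⊗ l ⊗ l))
Right:  g(d((c ⊗ l) ⊗ (l ⊗ c), (b ⊗ c) ⊗ b ⊗ b, l ⊗ j ⊗ b ⊗ b))
  Focus inside:  (c ⊗ l) ⊗ (l ⊗ c)
  Merge nested applications:  c ⊗ l ⊗ l ⊗ c
  Sort arguments:  c ⊗ c ⊗ l ⊗ l
  Put back:  g(d(c ⊗ c ⊗ l ⊗ l, b ⊗ b ⊗ b ⊗ c, b ⊗ b ⊗ j ⊗ l))

Answer: no — g(d(b ⊗ b ⊗ j ⊗ l, b ⊗ b ⊗ b ⊗ c, c ⊗ c ⊗ l ⊗ l)) vs g(d(c ⊗ c ⊗ l ⊗ l, b ⊗ b ⊗ b ⊗ c, b ⊗ b ⊗ j ⊗ l))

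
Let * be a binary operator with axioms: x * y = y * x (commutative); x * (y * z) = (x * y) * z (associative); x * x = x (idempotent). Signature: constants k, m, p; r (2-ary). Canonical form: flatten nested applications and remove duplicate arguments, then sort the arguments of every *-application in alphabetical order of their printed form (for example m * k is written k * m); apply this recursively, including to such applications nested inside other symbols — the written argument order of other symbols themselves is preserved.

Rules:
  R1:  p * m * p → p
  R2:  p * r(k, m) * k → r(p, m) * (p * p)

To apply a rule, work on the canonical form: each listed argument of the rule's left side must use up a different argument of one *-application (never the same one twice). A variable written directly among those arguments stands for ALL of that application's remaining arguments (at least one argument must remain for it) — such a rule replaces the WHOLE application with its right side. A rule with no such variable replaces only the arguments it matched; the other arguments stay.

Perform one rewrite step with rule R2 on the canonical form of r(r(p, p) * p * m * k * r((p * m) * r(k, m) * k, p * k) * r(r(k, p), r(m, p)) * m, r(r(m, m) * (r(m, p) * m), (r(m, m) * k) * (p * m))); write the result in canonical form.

Canonical form:  r(k * m * p * r(k * m * p * r(k, m), k * p) * r(p, p) * r(r(k, p), r(m, p)), r(m * r(m, m) * r(m, p), k * m * p * r(m, m)))
R2 matches:  uses k, p, r(k, m)
Result:  r(k * m * p * r(m * p * r(p, m), k * p) * r(p, p) * r(r(k, p), r(m, p)), r(m * r(m, m) * r(m, p), k * m * p * r(m, m)))

Answer: r(k * m * p * r(m * p * r(p, m), k * p) * r(p, p) * r(r(k, p), r(m, p)), r(m * r(m, m) * r(m, p), k * m * p * r(m, m)))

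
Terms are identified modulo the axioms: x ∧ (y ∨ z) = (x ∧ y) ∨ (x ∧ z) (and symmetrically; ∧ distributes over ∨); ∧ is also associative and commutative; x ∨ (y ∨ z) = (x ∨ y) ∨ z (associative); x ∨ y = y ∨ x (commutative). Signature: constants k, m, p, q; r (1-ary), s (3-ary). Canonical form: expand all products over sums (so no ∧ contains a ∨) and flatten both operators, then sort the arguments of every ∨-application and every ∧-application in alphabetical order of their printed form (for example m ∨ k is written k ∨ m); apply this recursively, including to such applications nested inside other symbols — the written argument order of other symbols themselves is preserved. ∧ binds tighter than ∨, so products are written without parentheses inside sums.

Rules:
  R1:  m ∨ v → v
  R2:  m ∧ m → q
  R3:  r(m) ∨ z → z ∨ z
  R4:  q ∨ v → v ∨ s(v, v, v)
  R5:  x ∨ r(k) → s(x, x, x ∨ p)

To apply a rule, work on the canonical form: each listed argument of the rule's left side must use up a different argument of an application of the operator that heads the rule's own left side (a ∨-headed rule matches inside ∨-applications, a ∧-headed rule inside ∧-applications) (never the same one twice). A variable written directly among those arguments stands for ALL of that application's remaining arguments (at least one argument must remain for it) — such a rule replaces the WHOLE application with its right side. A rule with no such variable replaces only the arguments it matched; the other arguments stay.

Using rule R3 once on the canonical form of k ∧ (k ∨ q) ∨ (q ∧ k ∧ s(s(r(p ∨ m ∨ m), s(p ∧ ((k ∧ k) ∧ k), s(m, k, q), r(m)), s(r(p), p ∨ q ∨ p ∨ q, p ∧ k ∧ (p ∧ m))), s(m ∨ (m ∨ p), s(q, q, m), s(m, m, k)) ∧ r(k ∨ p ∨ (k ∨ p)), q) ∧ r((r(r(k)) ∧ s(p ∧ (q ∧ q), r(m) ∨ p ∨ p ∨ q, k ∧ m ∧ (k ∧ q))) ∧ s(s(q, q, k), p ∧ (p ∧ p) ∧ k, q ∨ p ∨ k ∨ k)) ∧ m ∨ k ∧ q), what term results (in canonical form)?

Answer: k ∧ k ∨ k ∧ m ∧ q ∧ r(r(r(k)) ∧ s(p ∧ q ∧ q, p ∨ p ∨ p ∨ p ∨ q ∨ q, k ∧ k ∧ m ∧ q) ∧ s(s(q, q, k), k ∧ p ∧ p ∧ p, k ∨ k ∨ p ∨ q)) ∧ s(s(r(m ∨ m ∨ p), s(k ∧ k ∧ k ∧ p, s(m, k, q), r(m)), s(r(p), p ∨ p ∨ q ∨ q, k ∧ m ∧ p ∧ p)), r(k ∨ k ∨ p ∨ p) ∧ s(m ∨ m ∨ p, s(q, q, m), s(m, m, k)), q) ∨ k ∧ q ∨ k ∧ q

Derivation:
Canonical form:  k ∧ k ∨ k ∧ m ∧ q ∧ r(r(r(k)) ∧ s(p ∧ q ∧ q, p ∨ p ∨ q ∨ r(m), k ∧ k ∧ m ∧ q) ∧ s(s(q, q, k), k ∧ p ∧ p ∧ p, k ∨ k ∨ p ∨ q)) ∧ s(s(r(m ∨ m ∨ p), s(k ∧ k ∧ k ∧ p, s(m, k, q), r(m)), s(r(p), p ∨ p ∨ q ∨ q, k ∧ m ∧ p ∧ p)), r(k ∨ k ∨ p ∨ p) ∧ s(m ∨ m ∨ p, s(q, q, m), s(m, m, k)), q) ∨ k ∧ q ∨ k ∧ q
R3 matches:  uses r(m);  z := p ∨ p ∨ q
The variable takes the whole remainder — replace the entire application.
Result:  k ∧ k ∨ k ∧ m ∧ q ∧ r(r(r(k)) ∧ s(p ∧ q ∧ q, p ∨ p ∨ p ∨ p ∨ q ∨ q, k ∧ k ∧ m ∧ q) ∧ s(s(q, q, k), k ∧ p ∧ p ∧ p, k ∨ k ∨ p ∨ q)) ∧ s(s(r(m ∨ m ∨ p), s(k ∧ k ∧ k ∧ p, s(m, k, q), r(m)), s(r(p), p ∨ p ∨ q ∨ q, k ∧ m ∧ p ∧ p)), r(k ∨ k ∨ p ∨ p) ∧ s(m ∨ m ∨ p, s(q, q, m), s(m, m, k)), q) ∨ k ∧ q ∨ k ∧ q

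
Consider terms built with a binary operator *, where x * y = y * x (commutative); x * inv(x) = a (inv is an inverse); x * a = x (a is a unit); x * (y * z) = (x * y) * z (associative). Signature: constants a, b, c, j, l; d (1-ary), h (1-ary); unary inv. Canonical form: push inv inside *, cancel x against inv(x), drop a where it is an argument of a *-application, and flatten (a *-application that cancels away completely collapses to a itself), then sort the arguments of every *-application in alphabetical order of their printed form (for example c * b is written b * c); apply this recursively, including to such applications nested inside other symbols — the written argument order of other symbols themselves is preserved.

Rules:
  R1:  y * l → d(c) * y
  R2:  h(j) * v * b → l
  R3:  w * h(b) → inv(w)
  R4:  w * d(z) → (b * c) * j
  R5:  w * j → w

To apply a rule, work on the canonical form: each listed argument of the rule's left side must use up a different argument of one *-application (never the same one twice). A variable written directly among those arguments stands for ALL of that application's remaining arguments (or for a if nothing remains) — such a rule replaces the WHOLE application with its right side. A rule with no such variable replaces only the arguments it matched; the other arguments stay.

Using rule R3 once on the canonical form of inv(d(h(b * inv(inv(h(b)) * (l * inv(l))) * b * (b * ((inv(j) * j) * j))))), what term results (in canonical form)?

Answer: inv(d(h(inv(b) * inv(b) * inv(b) * inv(j))))

Derivation:
Canonical form:  inv(d(h(b * b * b * h(b) * j)))
Apply R3:  consuming h(b);  w := b * b * b * j
Every leftover argument binds to the variable; the entire application is replaced.
New term:  inv(d(h(inv(b) * inv(b) * inv(b) * inv(j))))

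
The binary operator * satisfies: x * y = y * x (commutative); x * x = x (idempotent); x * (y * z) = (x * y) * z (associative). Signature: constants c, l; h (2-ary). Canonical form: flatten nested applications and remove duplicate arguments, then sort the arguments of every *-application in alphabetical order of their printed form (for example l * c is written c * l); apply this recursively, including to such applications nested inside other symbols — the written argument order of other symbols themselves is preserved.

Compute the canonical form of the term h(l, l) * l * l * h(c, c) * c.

Drop duplicates:  drop duplicate l
Sort:  c * h(c, c) * h(l, l) * l

Answer: c * h(c, c) * h(l, l) * l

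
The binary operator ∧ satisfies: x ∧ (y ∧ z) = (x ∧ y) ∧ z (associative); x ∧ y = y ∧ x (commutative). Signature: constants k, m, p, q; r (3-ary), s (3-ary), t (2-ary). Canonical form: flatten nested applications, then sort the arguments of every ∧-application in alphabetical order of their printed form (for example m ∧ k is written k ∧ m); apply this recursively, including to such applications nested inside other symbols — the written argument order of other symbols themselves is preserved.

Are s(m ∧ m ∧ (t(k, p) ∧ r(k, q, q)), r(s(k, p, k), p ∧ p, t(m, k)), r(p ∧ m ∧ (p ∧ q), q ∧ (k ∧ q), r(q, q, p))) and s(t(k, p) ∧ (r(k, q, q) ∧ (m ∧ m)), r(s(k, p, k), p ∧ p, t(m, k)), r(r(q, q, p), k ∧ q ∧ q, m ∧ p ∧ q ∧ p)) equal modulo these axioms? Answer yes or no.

Answer: no — s(m ∧ m ∧ r(k, q, q) ∧ t(k, p), r(s(k, p, k), p ∧ p, t(m, k)), r(m ∧ p ∧ p ∧ q, k ∧ q ∧ q, r(q, q, p))) vs s(m ∧ m ∧ r(k, q, q) ∧ t(k, p), r(s(k, p, k), p ∧ p, t(m, k)), r(r(q, q, p), k ∧ q ∧ q, m ∧ p ∧ p ∧ q))

Derivation:
Left:  s(m ∧ m ∧ (t(k, p) ∧ r(k, q, q)), r(s(k, p, k), p ∧ p, t(m, k)), r(p ∧ m ∧ (p ∧ q), q ∧ (k ∧ q), r(q, q, p)))
  Focus inside:  m ∧ m ∧ (t(k, p) ∧ r(k, q, q))
  Un-nest:  m ∧ m ∧ t(k, p) ∧ r(k, q, q)
  Sort:  m ∧ m ∧ r(k, q, q) ∧ t(k, p)
  Put back:  s(m ∧ m ∧ r(k, q, q) ∧ t(k, p), r(s(k, p, k), p ∧ p, t(m, k)), r(m ∧ p ∧ p ∧ q, k ∧ q ∧ q, r(q, q, p)))
Right:  s(t(k, p) ∧ (r(k, q, q) ∧ (m ∧ m)), r(s(k, p, k), p ∧ p, t(m, k)), r(r(q, q, p), k ∧ q ∧ q, m ∧ p ∧ q ∧ p))
  Work inside:  t(k, p) ∧ (r(k, q, q) ∧ (m ∧ m))
  Un-nest:  t(k, p) ∧ r(k, q, q) ∧ m ∧ m
  Order the arguments:  m ∧ m ∧ r(k, q, q) ∧ t(k, p)
  Rebuild:  s(m ∧ m ∧ r(k, q, q) ∧ t(k, p), r(s(k, p, k), p ∧ p, t(m, k)), r(r(q, q, p), k ∧ q ∧ q, m ∧ p ∧ p ∧ q))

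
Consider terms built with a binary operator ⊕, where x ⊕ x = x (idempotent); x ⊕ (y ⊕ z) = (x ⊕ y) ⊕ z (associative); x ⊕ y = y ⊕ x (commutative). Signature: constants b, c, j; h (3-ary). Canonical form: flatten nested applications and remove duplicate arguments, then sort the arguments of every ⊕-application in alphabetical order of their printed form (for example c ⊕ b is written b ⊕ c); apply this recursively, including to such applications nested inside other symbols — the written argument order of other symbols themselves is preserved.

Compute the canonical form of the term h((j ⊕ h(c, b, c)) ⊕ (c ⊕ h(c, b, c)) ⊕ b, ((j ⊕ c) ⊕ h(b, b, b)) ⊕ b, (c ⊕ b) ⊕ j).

Descend into:  (j ⊕ h(c, b, c)) ⊕ (c ⊕ h(c, b, c)) ⊕ b
Flatten:  j ⊕ h(c, b, c) ⊕ c ⊕ h(c, b, c) ⊕ b
Deduplicate:  drop duplicate h(c, b, c)
Order the arguments:  b ⊕ c ⊕ h(c, b, c) ⊕ j
Rebuild:  h(b ⊕ c ⊕ h(c, b, c) ⊕ j, b ⊕ c ⊕ h(b, b, b) ⊕ j, b ⊕ c ⊕ j)

Answer: h(b ⊕ c ⊕ h(c, b, c) ⊕ j, b ⊕ c ⊕ h(b, b, b) ⊕ j, b ⊕ c ⊕ j)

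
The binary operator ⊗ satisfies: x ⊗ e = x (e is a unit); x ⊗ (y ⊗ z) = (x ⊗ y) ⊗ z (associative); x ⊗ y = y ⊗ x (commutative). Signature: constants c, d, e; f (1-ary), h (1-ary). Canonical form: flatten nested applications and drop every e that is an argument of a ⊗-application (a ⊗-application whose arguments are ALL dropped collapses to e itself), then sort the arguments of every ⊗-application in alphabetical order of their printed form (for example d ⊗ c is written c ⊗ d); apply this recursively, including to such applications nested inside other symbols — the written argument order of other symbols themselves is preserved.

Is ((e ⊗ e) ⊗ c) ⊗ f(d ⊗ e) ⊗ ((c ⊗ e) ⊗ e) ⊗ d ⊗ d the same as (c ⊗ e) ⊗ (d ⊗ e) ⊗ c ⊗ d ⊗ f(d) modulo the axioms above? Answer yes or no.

Left:  ((e ⊗ e) ⊗ c) ⊗ f(d ⊗ e) ⊗ ((c ⊗ e) ⊗ e) ⊗ d ⊗ d
  Merge nested applications:  e ⊗ e ⊗ c ⊗ f(d ⊗ e) ⊗ c ⊗ e ⊗ e ⊗ d ⊗ d
  Simplify inside:  f(d ⊗ e)  →  f(d)
  Unit:  drop e (×4)
  Order the arguments:  c ⊗ c ⊗ d ⊗ d ⊗ f(d)
Right:  (c ⊗ e) ⊗ (d ⊗ e) ⊗ c ⊗ d ⊗ f(d)
  Flatten:  c ⊗ e ⊗ d ⊗ e ⊗ c ⊗ d ⊗ f(d)
  Unit:  drop e (×2)
  Sort:  c ⊗ c ⊗ d ⊗ d ⊗ f(d)

Answer: yes — both canonical forms are c ⊗ c ⊗ d ⊗ d ⊗ f(d)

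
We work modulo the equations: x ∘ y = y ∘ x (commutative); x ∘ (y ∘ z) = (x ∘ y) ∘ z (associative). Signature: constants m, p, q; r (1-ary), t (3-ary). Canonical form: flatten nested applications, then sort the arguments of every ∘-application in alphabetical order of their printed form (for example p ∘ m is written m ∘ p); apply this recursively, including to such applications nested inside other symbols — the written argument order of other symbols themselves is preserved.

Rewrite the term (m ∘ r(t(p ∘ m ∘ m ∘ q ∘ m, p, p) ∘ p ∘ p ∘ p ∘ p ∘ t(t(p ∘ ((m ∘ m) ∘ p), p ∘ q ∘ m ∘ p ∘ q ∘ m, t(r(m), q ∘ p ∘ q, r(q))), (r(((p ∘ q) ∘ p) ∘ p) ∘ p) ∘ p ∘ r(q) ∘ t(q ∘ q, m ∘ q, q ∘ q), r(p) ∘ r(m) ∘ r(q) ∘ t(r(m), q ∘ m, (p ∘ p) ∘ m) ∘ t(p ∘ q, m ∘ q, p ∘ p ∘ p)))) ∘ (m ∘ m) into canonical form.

Un-nest:  m ∘ r(t(p ∘ m ∘ m ∘ q ∘ m, p, p) ∘ p ∘ p ∘ p ∘ p ∘ t(t(p ∘ ((m ∘ m) ∘ p), p ∘ q ∘ m ∘ p ∘ q ∘ m, t(r(m), q ∘ p ∘ q, r(q))), (r(((p ∘ q) ∘ p) ∘ p) ∘ p) ∘ p ∘ r(q) ∘ t(q ∘ q, m ∘ q, q ∘ q), r(p) ∘ r(m) ∘ r(q) ∘ t(r(m), q ∘ m, (p ∘ p) ∘ m) ∘ t(p ∘ q, m ∘ q, p ∘ p ∘ p))) ∘ m ∘ m
Canonicalize subterm:  r(t(p ∘ m ∘ m ∘ q ∘ m, p, p) ∘ p ∘ p ∘ p ∘ p ∘ t(t(p ∘ ((m ∘ m) ∘ p), p ∘ q ∘ m ∘ p ∘ q ∘ m, t(r(m), q ∘ p ∘ q, r(q))), (r(((p ∘ q) ∘ p) ∘ p) ∘ p) ∘ p ∘ r(q) ∘ t(q ∘ q, m ∘ q, q ∘ q), r(p) ∘ r(m) ∘ r(q) ∘ t(r(m), q ∘ m, (p ∘ p) ∘ m) ∘ t(p ∘ q, m ∘ q, p ∘ p ∘ p)))  →  r(p ∘ p ∘ p ∘ p ∘ t(m ∘ m ∘ m ∘ p ∘ q, p, p) ∘ t(t(m ∘ m ∘ p ∘ p, m ∘ m ∘ p ∘ p ∘ q ∘ q, t(r(m), p ∘ q ∘ q, r(q))), p ∘ p ∘ r(p ∘ p ∘ p ∘ q) ∘ r(q) ∘ t(q ∘ q, m ∘ q, q ∘ q), r(m) ∘ r(p) ∘ r(q) ∘ t(p ∘ q, m ∘ q, p ∘ p ∘ p) ∘ t(r(m), m ∘ q, m ∘ p ∘ p)))
Sort:  m ∘ m ∘ m ∘ r(p ∘ p ∘ p ∘ p ∘ t(m ∘ m ∘ m ∘ p ∘ q, p, p) ∘ t(t(m ∘ m ∘ p ∘ p, m ∘ m ∘ p ∘ p ∘ q ∘ q, t(r(m), p ∘ q ∘ q, r(q))), p ∘ p ∘ r(p ∘ p ∘ p ∘ q) ∘ r(q) ∘ t(q ∘ q, m ∘ q, q ∘ q), r(m) ∘ r(p) ∘ r(q) ∘ t(p ∘ q, m ∘ q, p ∘ p ∘ p) ∘ t(r(m), m ∘ q, m ∘ p ∘ p)))

Answer: m ∘ m ∘ m ∘ r(p ∘ p ∘ p ∘ p ∘ t(m ∘ m ∘ m ∘ p ∘ q, p, p) ∘ t(t(m ∘ m ∘ p ∘ p, m ∘ m ∘ p ∘ p ∘ q ∘ q, t(r(m), p ∘ q ∘ q, r(q))), p ∘ p ∘ r(p ∘ p ∘ p ∘ q) ∘ r(q) ∘ t(q ∘ q, m ∘ q, q ∘ q), r(m) ∘ r(p) ∘ r(q) ∘ t(p ∘ q, m ∘ q, p ∘ p ∘ p) ∘ t(r(m), m ∘ q, m ∘ p ∘ p)))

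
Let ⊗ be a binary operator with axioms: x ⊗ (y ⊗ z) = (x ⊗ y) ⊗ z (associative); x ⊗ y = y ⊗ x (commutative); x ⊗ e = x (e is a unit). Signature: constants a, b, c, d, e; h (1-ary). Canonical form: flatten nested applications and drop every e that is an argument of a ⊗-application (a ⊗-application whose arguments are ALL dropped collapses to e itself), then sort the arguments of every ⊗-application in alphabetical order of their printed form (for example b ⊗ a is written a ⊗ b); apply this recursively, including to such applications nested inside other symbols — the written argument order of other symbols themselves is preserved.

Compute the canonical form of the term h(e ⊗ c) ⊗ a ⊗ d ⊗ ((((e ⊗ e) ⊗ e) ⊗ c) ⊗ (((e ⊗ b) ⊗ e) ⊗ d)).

Answer: a ⊗ b ⊗ c ⊗ d ⊗ d ⊗ h(c)

Derivation:
Un-nest:  h(e ⊗ c) ⊗ a ⊗ d ⊗ e ⊗ e ⊗ e ⊗ c ⊗ e ⊗ b ⊗ e ⊗ d
Simplify inside:  h(e ⊗ c)  →  h(c)
Drop the unit:  drop e (×5)
Order the arguments:  a ⊗ b ⊗ c ⊗ d ⊗ d ⊗ h(c)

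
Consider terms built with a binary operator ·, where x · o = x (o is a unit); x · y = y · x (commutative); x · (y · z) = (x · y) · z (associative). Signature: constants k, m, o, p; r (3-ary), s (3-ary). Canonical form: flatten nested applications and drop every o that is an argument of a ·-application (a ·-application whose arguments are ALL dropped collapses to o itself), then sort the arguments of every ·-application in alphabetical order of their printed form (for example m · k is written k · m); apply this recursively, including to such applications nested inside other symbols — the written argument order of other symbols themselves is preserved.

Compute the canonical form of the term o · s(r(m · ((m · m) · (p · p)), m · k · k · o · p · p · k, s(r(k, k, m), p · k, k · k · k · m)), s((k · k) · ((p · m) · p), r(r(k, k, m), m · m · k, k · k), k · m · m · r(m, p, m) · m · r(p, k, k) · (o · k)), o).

Simplify inside:  s(r(m · ((m · m) · (p · p)), m · k · k · o · p · p · k, s(r(k, k, m), p · k, k · k · k · m)), s((k · k) · ((p · m) · p), r(r(k, k, m), m · m · k, k · k), k · m · m · r(m, p, m) · m · r(p, k, k) · (o · k)), o)  →  s(r(m · m · m · p · p, k · k · k · m · p · p, s(r(k, k, m), k · p, k · k · k · m)), s(k · k · m · p · p, r(r(k, k, m), k · m · m, k · k), k · k · m · m · m · r(m, p, m) · r(p, k, k)), o)
Units out:  drop o
Sort arguments:  s(r(m · m · m · p · p, k · k · k · m · p · p, s(r(k, k, m), k · p, k · k · k · m)), s(k · k · m · p · p, r(r(k, k, m), k · m · m, k · k), k · k · m · m · m · r(m, p, m) · r(p, k, k)), o)

Answer: s(r(m · m · m · p · p, k · k · k · m · p · p, s(r(k, k, m), k · p, k · k · k · m)), s(k · k · m · p · p, r(r(k, k, m), k · m · m, k · k), k · k · m · m · m · r(m, p, m) · r(p, k, k)), o)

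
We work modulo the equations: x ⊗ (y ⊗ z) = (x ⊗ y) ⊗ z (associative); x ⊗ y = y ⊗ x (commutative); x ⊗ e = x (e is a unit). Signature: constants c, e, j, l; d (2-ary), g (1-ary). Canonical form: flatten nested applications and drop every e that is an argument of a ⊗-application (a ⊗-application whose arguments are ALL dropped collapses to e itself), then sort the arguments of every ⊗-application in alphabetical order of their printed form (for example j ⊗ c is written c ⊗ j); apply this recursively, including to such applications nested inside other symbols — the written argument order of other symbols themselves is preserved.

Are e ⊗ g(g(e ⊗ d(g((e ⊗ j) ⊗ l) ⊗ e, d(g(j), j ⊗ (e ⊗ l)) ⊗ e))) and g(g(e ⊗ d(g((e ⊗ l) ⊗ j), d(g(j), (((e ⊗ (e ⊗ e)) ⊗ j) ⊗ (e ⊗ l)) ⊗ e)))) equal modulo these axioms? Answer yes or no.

Answer: yes — both canonical forms are g(g(d(g(j ⊗ l), d(g(j), j ⊗ l))))

Derivation:
Left:  e ⊗ g(g(e ⊗ d(g((e ⊗ j) ⊗ l) ⊗ e, d(g(j), j ⊗ (e ⊗ l)) ⊗ e)))
  Simplify inside:  g(g(e ⊗ d(g((e ⊗ j) ⊗ l) ⊗ e, d(g(j), j ⊗ (e ⊗ l)) ⊗ e)))  →  g(g(d(g(j ⊗ l), d(g(j), j ⊗ l))))
  Drop the unit:  drop e
  Sort:  g(g(d(g(j ⊗ l), d(g(j), j ⊗ l))))
Right:  g(g(e ⊗ d(g((e ⊗ l) ⊗ j), d(g(j), (((e ⊗ (e ⊗ e)) ⊗ j) ⊗ (e ⊗ l)) ⊗ e))))
  Focus inside:  e ⊗ d(g((e ⊗ l) ⊗ j), d(g(j), (((e ⊗ (e ⊗ e)) ⊗ j) ⊗ (e ⊗ l)) ⊗ e))
  Canonicalize subterm:  d(g((e ⊗ l) ⊗ j), d(g(j), (((e ⊗ (e ⊗ e)) ⊗ j) ⊗ (e ⊗ l)) ⊗ e))  →  d(g(j ⊗ l), d(g(j), j ⊗ l))
  Drop the unit:  drop e
  Sort arguments:  d(g(j ⊗ l), d(g(j), j ⊗ l))
  Reassemble:  g(g(d(g(j ⊗ l), d(g(j), j ⊗ l))))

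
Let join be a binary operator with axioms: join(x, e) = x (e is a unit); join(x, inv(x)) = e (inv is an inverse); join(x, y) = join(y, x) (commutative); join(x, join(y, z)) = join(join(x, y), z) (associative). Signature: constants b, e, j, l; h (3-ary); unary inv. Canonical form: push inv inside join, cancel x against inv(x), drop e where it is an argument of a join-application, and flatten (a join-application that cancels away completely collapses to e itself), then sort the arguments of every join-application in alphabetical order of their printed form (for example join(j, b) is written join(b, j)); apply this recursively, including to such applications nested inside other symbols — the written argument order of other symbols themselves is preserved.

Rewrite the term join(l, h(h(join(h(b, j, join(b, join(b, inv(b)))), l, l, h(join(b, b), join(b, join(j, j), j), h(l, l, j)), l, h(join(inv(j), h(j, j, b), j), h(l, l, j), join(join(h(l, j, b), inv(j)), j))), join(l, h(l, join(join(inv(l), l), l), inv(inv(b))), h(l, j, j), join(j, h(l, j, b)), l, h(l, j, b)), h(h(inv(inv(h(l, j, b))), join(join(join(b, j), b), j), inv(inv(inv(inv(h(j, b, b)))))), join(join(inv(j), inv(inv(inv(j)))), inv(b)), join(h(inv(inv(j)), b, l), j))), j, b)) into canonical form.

Push inv inside:  distribute inv over join and collapse double inv
Collect:  join(l, h(h(join(h(b, j, b), h(h(j, j, b), h(l, l, j), h(l, j, b)), h(join(b, b), join(b, j, j, j), h(l, l, j)), l, l, l), join(h(l, j, b), h(l, j, b), h(l, j, j), h(l, l, b), j, l, l), h(h(h(l, j, b), join(b, b, j, j), h(j, b, b)), join(inv(b), inv(j), inv(j)), join(h(j, b, l), j))), j, b))
Sort arguments:  join(h(h(join(h(b, j, b), h(h(j, j, b), h(l, l, j), h(l, j, b)), h(join(b, b), join(b, j, j, j), h(l, l, j)), l, l, l), join(h(l, j, b), h(l, j, b), h(l, j, j), h(l, l, b), j, l, l), h(h(h(l, j, b), join(b, b, j, j), h(j, b, b)), join(inv(b), inv(j), inv(j)), join(h(j, b, l), j))), j, b), l)

Answer: join(h(h(join(h(b, j, b), h(h(j, j, b), h(l, l, j), h(l, j, b)), h(join(b, b), join(b, j, j, j), h(l, l, j)), l, l, l), join(h(l, j, b), h(l, j, b), h(l, j, j), h(l, l, b), j, l, l), h(h(h(l, j, b), join(b, b, j, j), h(j, b, b)), join(inv(b), inv(j), inv(j)), join(h(j, b, l), j))), j, b), l)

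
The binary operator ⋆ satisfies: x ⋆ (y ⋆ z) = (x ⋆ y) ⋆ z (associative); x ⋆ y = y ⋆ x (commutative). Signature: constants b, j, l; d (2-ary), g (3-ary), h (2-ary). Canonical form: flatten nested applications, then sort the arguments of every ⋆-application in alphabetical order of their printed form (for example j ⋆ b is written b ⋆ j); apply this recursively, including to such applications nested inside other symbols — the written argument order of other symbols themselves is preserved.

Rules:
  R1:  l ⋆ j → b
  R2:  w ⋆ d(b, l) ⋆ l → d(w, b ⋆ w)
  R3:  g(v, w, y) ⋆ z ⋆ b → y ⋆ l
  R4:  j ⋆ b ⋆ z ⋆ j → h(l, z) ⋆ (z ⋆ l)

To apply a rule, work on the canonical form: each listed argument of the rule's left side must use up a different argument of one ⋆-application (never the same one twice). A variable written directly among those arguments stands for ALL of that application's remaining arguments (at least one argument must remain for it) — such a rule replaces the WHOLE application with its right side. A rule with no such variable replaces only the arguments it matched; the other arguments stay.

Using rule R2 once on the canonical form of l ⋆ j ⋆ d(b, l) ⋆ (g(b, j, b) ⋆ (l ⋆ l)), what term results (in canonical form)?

Answer: d(g(b, j, b) ⋆ j ⋆ l ⋆ l, b ⋆ g(b, j, b) ⋆ j ⋆ l ⋆ l)

Derivation:
Canonical form:  d(b, l) ⋆ g(b, j, b) ⋆ j ⋆ l ⋆ l ⋆ l
Match R2:  consume d(b, l), l;  w := g(b, j, b) ⋆ j ⋆ l ⋆ l
Every leftover argument binds to the variable; the entire application is replaced.
Result:  d(g(b, j, b) ⋆ j ⋆ l ⋆ l, b ⋆ g(b, j, b) ⋆ j ⋆ l ⋆ l)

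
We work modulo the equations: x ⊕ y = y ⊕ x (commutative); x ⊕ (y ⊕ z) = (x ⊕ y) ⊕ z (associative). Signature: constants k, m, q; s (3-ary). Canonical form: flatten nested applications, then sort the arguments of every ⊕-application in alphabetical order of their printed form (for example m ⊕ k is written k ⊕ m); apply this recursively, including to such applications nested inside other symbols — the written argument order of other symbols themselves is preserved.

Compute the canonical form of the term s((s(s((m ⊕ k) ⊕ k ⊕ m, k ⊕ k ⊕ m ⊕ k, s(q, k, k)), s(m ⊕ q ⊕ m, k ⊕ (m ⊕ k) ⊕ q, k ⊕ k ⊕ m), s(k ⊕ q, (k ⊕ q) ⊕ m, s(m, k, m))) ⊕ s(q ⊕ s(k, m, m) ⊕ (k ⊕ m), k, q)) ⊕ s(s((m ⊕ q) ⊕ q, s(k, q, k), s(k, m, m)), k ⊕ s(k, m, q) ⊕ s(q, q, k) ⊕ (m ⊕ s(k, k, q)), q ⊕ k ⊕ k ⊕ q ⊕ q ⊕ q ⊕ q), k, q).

Answer: s(s(k ⊕ m ⊕ q ⊕ s(k, m, m), k, q) ⊕ s(s(k ⊕ k ⊕ m ⊕ m, k ⊕ k ⊕ k ⊕ m, s(q, k, k)), s(m ⊕ m ⊕ q, k ⊕ k ⊕ m ⊕ q, k ⊕ k ⊕ m), s(k ⊕ q, k ⊕ m ⊕ q, s(m, k, m))) ⊕ s(s(m ⊕ q ⊕ q, s(k, q, k), s(k, m, m)), k ⊕ m ⊕ s(k, k, q) ⊕ s(k, m, q) ⊕ s(q, q, k), k ⊕ k ⊕ q ⊕ q ⊕ q ⊕ q ⊕ q), k, q)

Derivation:
Work inside:  (s(s((m ⊕ k) ⊕ k ⊕ m, k ⊕ k ⊕ m ⊕ k, s(q, k, k)), s(m ⊕ q ⊕ m, k ⊕ (m ⊕ k) ⊕ q, k ⊕ k ⊕ m), s(k ⊕ q, (k ⊕ q) ⊕ m, s(m, k, m))) ⊕ s(q ⊕ s(k, m, m) ⊕ (k ⊕ m), k, q)) ⊕ s(s((m ⊕ q) ⊕ q, s(k, q, k), s(k, m, m)), k ⊕ s(k, m, q) ⊕ s(q, q, k) ⊕ (m ⊕ s(k, k, q)), q ⊕ k ⊕ k ⊕ q ⊕ q ⊕ q ⊕ q)
Merge nested applications:  s(s((m ⊕ k) ⊕ k ⊕ m, k ⊕ k ⊕ m ⊕ k, s(q, k, k)), s(m ⊕ q ⊕ m, k ⊕ (m ⊕ k) ⊕ q, k ⊕ k ⊕ m), s(k ⊕ q, (k ⊕ q) ⊕ m, s(m, k, m))) ⊕ s(q ⊕ s(k, m, m) ⊕ (k ⊕ m), k, q) ⊕ s(s((m ⊕ q) ⊕ q, s(k, q, k), s(k, m, m)), k ⊕ s(k, m, q) ⊕ s(q, q, k) ⊕ (m ⊕ s(k, k, q)), q ⊕ k ⊕ k ⊕ q ⊕ q ⊕ q ⊕ q)
Inside:  s(s((m ⊕ k) ⊕ k ⊕ m, k ⊕ k ⊕ m ⊕ k, s(q, k, k)), s(m ⊕ q ⊕ m, k ⊕ (m ⊕ k) ⊕ q, k ⊕ k ⊕ m), s(k ⊕ q, (k ⊕ q) ⊕ m, s(m, k, m)))  →  s(s(k ⊕ k ⊕ m ⊕ m, k ⊕ k ⊕ k ⊕ m, s(q, k, k)), s(m ⊕ m ⊕ q, k ⊕ k ⊕ m ⊕ q, k ⊕ k ⊕ m), s(k ⊕ q, k ⊕ m ⊕ q, s(m, k, m)))
Simplify inside:  s(q ⊕ s(k, m, m) ⊕ (k ⊕ m), k, q)  →  s(k ⊕ m ⊕ q ⊕ s(k, m, m), k, q)
Simplify inside:  s(s((m ⊕ q) ⊕ q, s(k, q, k), s(k, m, m)), k ⊕ s(k, m, q) ⊕ s(q, q, k) ⊕ (m ⊕ s(k, k, q)), q ⊕ k ⊕ k ⊕ q ⊕ q ⊕ q ⊕ q)  →  s(s(m ⊕ q ⊕ q, s(k, q, k), s(k, m, m)), k ⊕ m ⊕ s(k, k, q) ⊕ s(k, m, q) ⊕ s(q, q, k), k ⊕ k ⊕ q ⊕ q ⊕ q ⊕ q ⊕ q)
Sort arguments:  s(k ⊕ m ⊕ q ⊕ s(k, m, m), k, q) ⊕ s(s(k ⊕ k ⊕ m ⊕ m, k ⊕ k ⊕ k ⊕ m, s(q, k, k)), s(m ⊕ m ⊕ q, k ⊕ k ⊕ m ⊕ q, k ⊕ k ⊕ m), s(k ⊕ q, k ⊕ m ⊕ q, s(m, k, m))) ⊕ s(s(m ⊕ q ⊕ q, s(k, q, k), s(k, m, m)), k ⊕ m ⊕ s(k, k, q) ⊕ s(k, m, q) ⊕ s(q, q, k), k ⊕ k ⊕ q ⊕ q ⊕ q ⊕ q ⊕ q)
Put back:  s(s(k ⊕ m ⊕ q ⊕ s(k, m, m), k, q) ⊕ s(s(k ⊕ k ⊕ m ⊕ m, k ⊕ k ⊕ k ⊕ m, s(q, k, k)), s(m ⊕ m ⊕ q, k ⊕ k ⊕ m ⊕ q, k ⊕ k ⊕ m), s(k ⊕ q, k ⊕ m ⊕ q, s(m, k, m))) ⊕ s(s(m ⊕ q ⊕ q, s(k, q, k), s(k, m, m)), k ⊕ m ⊕ s(k, k, q) ⊕ s(k, m, q) ⊕ s(q, q, k), k ⊕ k ⊕ q ⊕ q ⊕ q ⊕ q ⊕ q), k, q)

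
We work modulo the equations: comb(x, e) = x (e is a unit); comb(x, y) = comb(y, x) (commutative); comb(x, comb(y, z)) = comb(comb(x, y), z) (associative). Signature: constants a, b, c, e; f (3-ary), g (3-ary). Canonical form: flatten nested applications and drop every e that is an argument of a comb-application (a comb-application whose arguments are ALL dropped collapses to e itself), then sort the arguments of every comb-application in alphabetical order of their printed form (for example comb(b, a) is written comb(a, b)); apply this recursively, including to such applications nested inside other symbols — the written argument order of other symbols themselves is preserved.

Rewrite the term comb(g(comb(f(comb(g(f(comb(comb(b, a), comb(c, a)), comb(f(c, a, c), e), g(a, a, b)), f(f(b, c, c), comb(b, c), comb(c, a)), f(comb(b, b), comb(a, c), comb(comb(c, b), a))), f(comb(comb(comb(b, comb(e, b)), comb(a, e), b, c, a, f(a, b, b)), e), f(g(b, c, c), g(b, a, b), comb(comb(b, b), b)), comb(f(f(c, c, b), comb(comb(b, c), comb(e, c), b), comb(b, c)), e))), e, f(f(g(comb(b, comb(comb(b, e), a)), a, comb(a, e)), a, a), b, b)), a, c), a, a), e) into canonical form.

Simplify inside:  g(comb(f(comb(g(f(comb(comb(b, a), comb(c, a)), comb(f(c, a, c), e), g(a, a, b)), f(f(b, c, c), comb(b, c), comb(c, a)), f(comb(b, b), comb(a, c), comb(comb(c, b), a))), f(comb(comb(comb(b, comb(e, b)), comb(a, e), b, c, a, f(a, b, b)), e), f(g(b, c, c), g(b, a, b), comb(comb(b, b), b)), comb(f(f(c, c, b), comb(comb(b, c), comb(e, c), b), comb(b, c)), e))), e, f(f(g(comb(b, comb(comb(b, e), a)), a, comb(a, e)), a, a), b, b)), a, c), a, a)  →  g(comb(a, c, f(comb(f(comb(a, a, b, b, b, c, f(a, b, b)), f(g(b, c, c), g(b, a, b), comb(b, b, b)), f(f(c, c, b), comb(b, b, c, c), comb(b, c))), g(f(comb(a, a, b, c), f(c, a, c), g(a, a, b)), f(f(b, c, c), comb(b, c), comb(a, c)), f(comb(b, b), comb(a, c), comb(a, b, c)))), e, f(f(g(comb(a, b, b), a, a), a, a), b, b))), a, a)
Units out:  drop e
Sort:  g(comb(a, c, f(comb(f(comb(a, a, b, b, b, c, f(a, b, b)), f(g(b, c, c), g(b, a, b), comb(b, b, b)), f(f(c, c, b), comb(b, b, c, c), comb(b, c))), g(f(comb(a, a, b, c), f(c, a, c), g(a, a, b)), f(f(b, c, c), comb(b, c), comb(a, c)), f(comb(b, b), comb(a, c), comb(a, b, c)))), e, f(f(g(comb(a, b, b), a, a), a, a), b, b))), a, a)

Answer: g(comb(a, c, f(comb(f(comb(a, a, b, b, b, c, f(a, b, b)), f(g(b, c, c), g(b, a, b), comb(b, b, b)), f(f(c, c, b), comb(b, b, c, c), comb(b, c))), g(f(comb(a, a, b, c), f(c, a, c), g(a, a, b)), f(f(b, c, c), comb(b, c), comb(a, c)), f(comb(b, b), comb(a, c), comb(a, b, c)))), e, f(f(g(comb(a, b, b), a, a), a, a), b, b))), a, a)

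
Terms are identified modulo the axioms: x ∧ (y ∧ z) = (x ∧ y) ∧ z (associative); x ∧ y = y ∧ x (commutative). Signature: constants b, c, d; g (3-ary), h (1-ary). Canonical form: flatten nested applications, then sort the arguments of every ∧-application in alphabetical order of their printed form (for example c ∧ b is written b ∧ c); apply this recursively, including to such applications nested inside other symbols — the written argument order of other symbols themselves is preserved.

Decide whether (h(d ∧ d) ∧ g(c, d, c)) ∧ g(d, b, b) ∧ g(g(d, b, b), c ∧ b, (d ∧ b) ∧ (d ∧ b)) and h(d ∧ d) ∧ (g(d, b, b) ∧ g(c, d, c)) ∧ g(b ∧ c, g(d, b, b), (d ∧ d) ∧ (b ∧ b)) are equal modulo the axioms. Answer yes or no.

Answer: no — g(c, d, c) ∧ g(d, b, b) ∧ g(g(d, b, b), b ∧ c, b ∧ b ∧ d ∧ d) ∧ h(d ∧ d) vs g(b ∧ c, g(d, b, b), b ∧ b ∧ d ∧ d) ∧ g(c, d, c) ∧ g(d, b, b) ∧ h(d ∧ d)

Derivation:
Left:  (h(d ∧ d) ∧ g(c, d, c)) ∧ g(d, b, b) ∧ g(g(d, b, b), c ∧ b, (d ∧ b) ∧ (d ∧ b))
  Merge nested applications:  h(d ∧ d) ∧ g(c, d, c) ∧ g(d, b, b) ∧ g(g(d, b, b), c ∧ b, (d ∧ b) ∧ (d ∧ b))
  Canonicalize subterm:  g(g(d, b, b), c ∧ b, (d ∧ b) ∧ (d ∧ b))  →  g(g(d, b, b), b ∧ c, b ∧ b ∧ d ∧ d)
  Order the arguments:  g(c, d, c) ∧ g(d, b, b) ∧ g(g(d, b, b), b ∧ c, b ∧ b ∧ d ∧ d) ∧ h(d ∧ d)
Right:  h(d ∧ d) ∧ (g(d, b, b) ∧ g(c, d, c)) ∧ g(b ∧ c, g(d, b, b), (d ∧ d) ∧ (b ∧ b))
  Un-nest:  h(d ∧ d) ∧ g(d, b, b) ∧ g(c, d, c) ∧ g(b ∧ c, g(d, b, b), (d ∧ d) ∧ (b ∧ b))
  Simplify inside:  g(b ∧ c, g(d, b, b), (d ∧ d) ∧ (b ∧ b))  →  g(b ∧ c, g(d, b, b), b ∧ b ∧ d ∧ d)
  Sort:  g(b ∧ c, g(d, b, b), b ∧ b ∧ d ∧ d) ∧ g(c, d, c) ∧ g(d, b, b) ∧ h(d ∧ d)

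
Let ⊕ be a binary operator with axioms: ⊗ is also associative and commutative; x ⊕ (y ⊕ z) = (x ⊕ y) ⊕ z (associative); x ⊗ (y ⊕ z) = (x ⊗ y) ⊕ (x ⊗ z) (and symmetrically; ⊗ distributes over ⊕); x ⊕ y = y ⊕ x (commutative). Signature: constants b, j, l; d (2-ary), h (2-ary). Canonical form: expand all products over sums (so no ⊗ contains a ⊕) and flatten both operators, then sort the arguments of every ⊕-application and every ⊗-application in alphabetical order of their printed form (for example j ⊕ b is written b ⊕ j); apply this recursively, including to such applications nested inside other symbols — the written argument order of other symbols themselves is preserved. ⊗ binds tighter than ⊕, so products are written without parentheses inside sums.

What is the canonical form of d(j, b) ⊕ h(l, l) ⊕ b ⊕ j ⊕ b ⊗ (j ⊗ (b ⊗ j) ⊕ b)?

Answer: b ⊕ b ⊗ b ⊕ b ⊗ b ⊗ j ⊗ j ⊕ d(j, b) ⊕ h(l, l) ⊕ j

Derivation:
Expand:  d(j, b) ⊕ h(l, l) ⊕ b ⊕ j ⊕ b ⊗ b ⊗ j ⊗ j ⊕ b ⊗ b
Sort arguments:  b ⊕ b ⊗ b ⊕ b ⊗ b ⊗ j ⊗ j ⊕ d(j, b) ⊕ h(l, l) ⊕ j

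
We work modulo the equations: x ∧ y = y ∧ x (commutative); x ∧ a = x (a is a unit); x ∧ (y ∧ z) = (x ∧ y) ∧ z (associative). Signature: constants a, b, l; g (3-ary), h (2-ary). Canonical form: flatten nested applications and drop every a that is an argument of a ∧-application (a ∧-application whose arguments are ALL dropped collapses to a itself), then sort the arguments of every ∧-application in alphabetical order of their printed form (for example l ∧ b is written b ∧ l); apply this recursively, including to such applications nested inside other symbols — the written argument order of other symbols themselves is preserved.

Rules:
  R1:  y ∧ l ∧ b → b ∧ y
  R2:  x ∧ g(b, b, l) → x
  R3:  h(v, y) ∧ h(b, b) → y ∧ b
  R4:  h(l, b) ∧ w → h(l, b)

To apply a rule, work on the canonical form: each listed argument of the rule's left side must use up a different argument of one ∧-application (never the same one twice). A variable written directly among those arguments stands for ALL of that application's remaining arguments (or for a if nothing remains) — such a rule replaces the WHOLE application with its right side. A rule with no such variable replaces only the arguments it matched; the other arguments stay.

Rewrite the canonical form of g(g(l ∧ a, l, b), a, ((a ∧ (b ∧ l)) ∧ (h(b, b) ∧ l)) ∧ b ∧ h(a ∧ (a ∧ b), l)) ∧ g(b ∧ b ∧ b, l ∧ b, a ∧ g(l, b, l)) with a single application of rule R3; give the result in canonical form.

Canonical form:  g(b ∧ b ∧ b, b ∧ l, g(l, b, l)) ∧ g(g(l, l, b), a, b ∧ b ∧ h(b, b) ∧ h(b, l) ∧ l ∧ l)
R3 matches:  uses h(b, b), h(b, l);  v := b, y := l
Result:  g(b ∧ b ∧ b, b ∧ l, g(l, b, l)) ∧ g(g(l, l, b), a, b ∧ b ∧ b ∧ l ∧ l ∧ l)

Answer: g(b ∧ b ∧ b, b ∧ l, g(l, b, l)) ∧ g(g(l, l, b), a, b ∧ b ∧ b ∧ l ∧ l ∧ l)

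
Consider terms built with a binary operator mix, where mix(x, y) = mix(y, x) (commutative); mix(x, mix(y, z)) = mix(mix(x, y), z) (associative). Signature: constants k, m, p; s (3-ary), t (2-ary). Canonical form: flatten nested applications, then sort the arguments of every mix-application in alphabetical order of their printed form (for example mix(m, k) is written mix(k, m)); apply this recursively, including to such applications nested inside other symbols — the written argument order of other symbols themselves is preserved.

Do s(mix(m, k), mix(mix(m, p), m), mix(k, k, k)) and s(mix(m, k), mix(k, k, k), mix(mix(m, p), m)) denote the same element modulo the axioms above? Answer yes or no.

Left:  s(mix(m, k), mix(mix(m, p), m), mix(k, k, k))
  Descend into:  mix(mix(m, p), m)
  Un-nest:  mix(m, p, m)
  Sort arguments:  mix(m, m, p)
  Reassemble:  s(mix(k, m), mix(m, m, p), mix(k, k, k))
Right:  s(mix(m, k), mix(k, k, k), mix(mix(m, p), m))
  Descend into:  mix(mix(m, p), m)
  Un-nest:  mix(m, p, m)
  Sort:  mix(m, m, p)
  Put back:  s(mix(k, m), mix(k, k, k), mix(m, m, p))

Answer: no — s(mix(k, m), mix(m, m, p), mix(k, k, k)) vs s(mix(k, m), mix(k, k, k), mix(m, m, p))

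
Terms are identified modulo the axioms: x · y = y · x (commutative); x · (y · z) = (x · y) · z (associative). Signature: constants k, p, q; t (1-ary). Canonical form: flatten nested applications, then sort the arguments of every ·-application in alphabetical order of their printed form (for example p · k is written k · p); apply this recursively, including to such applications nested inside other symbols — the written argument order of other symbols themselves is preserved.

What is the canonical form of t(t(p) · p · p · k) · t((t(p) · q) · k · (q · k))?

Simplify inside:  t(t(p) · p · p · k)  →  t(k · p · p · t(p))
Inside:  t((t(p) · q) · k · (q · k))  →  t(k · k · q · q · t(p))
Sort arguments:  t(k · k · q · q · t(p)) · t(k · p · p · t(p))

Answer: t(k · k · q · q · t(p)) · t(k · p · p · t(p))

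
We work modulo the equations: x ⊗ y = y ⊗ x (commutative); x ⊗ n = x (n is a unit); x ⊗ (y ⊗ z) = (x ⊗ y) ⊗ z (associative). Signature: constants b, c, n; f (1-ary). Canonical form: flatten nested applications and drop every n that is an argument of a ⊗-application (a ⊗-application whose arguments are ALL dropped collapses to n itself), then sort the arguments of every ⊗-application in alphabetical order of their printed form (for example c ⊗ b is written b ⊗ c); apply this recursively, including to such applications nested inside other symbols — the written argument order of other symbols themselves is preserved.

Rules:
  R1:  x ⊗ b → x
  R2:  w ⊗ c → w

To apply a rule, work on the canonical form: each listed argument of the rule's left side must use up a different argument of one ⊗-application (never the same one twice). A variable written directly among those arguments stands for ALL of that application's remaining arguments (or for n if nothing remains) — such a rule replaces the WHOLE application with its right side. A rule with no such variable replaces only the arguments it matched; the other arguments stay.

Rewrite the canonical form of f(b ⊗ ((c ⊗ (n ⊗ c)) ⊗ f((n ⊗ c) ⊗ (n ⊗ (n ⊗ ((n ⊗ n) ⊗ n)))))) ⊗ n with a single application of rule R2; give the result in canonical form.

Canonical form:  f(b ⊗ c ⊗ c ⊗ f(c))
R2 matches:  uses c;  w := b ⊗ c ⊗ f(c)
The extension variable absorbs all remaining arguments, so the whole application is rewritten.
New term:  f(b ⊗ c ⊗ f(c))

Answer: f(b ⊗ c ⊗ f(c))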